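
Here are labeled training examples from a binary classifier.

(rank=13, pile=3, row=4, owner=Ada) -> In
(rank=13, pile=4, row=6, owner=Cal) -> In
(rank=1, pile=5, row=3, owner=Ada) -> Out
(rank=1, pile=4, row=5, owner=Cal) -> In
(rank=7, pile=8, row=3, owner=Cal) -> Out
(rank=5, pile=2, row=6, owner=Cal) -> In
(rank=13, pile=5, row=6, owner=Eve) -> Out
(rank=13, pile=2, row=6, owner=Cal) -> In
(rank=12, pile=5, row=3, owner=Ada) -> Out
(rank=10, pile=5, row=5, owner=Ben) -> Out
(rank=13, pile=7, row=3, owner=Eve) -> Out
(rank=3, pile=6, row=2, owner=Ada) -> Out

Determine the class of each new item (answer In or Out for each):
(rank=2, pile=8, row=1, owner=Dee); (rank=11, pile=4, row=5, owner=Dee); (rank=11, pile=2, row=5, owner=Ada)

Out, In, In

The pattern is that an item is 'In' exactly when: pile ≤ 4.
(rank=2, pile=8, row=1, owner=Dee): pile = 8 — doesn't match, so Out.
(rank=11, pile=4, row=5, owner=Dee): pile = 4 — meets the rule, so In.
(rank=11, pile=2, row=5, owner=Ada): pile = 2 — meets the rule, so In.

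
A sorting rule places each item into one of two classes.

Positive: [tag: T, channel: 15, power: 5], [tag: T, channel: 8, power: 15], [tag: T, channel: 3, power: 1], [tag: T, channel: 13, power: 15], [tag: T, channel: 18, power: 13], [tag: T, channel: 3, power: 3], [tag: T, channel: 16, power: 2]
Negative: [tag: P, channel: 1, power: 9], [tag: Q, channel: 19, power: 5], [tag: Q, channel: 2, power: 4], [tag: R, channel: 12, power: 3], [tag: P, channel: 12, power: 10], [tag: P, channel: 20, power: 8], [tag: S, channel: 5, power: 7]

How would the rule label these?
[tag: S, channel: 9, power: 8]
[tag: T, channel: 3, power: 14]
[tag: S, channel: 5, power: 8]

Negative, Positive, Negative

Every 'Positive' example satisfies: tag is T. None of the 'Negative' examples do.
[tag: S, channel: 9, power: 8]: Negative (tag is S).
[tag: T, channel: 3, power: 14]: Positive (tag is T).
[tag: S, channel: 5, power: 8]: Negative (tag is S).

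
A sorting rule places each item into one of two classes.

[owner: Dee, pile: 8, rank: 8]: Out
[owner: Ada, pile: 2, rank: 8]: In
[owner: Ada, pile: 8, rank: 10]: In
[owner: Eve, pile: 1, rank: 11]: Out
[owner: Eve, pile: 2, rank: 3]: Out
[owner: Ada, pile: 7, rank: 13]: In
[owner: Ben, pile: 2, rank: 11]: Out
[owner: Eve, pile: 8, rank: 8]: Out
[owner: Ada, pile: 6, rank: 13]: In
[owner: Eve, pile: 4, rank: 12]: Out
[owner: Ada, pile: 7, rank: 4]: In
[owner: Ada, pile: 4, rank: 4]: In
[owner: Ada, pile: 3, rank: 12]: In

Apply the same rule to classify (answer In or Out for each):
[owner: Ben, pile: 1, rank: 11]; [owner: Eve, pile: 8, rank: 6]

Rule: owner is Ada. This holds for each 'In' example and fails for each 'Out' one.
[owner: Ben, pile: 1, rank: 11]: owner is Ben, fails this test → Out. [owner: Eve, pile: 8, rank: 6]: owner is Eve, fails this test → Out.

Out, Out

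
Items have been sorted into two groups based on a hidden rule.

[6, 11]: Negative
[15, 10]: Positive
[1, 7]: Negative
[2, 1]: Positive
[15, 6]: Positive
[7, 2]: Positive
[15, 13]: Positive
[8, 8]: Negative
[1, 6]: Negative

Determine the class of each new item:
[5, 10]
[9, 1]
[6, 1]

Negative, Positive, Positive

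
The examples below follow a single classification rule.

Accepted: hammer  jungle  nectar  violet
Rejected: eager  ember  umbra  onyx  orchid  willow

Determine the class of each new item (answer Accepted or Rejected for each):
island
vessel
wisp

The classifier is using: even length AND contains 'e'.
island → length 6, no 'e' → Rejected.
vessel → length 6, has 'e' → Accepted.
wisp → length 4, no 'e' → Rejected.

Rejected, Accepted, Rejected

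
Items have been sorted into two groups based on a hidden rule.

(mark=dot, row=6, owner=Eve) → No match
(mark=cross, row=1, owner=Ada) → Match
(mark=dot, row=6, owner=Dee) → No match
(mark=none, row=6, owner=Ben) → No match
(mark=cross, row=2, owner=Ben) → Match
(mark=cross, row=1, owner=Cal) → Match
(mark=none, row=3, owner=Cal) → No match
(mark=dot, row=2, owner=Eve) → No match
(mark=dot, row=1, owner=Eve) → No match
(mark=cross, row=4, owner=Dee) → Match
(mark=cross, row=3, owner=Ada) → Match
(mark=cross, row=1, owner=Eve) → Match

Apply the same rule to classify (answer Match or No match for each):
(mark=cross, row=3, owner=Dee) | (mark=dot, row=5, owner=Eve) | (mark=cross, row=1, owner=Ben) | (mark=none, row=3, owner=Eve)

One predicate separates the groups cleanly: mark is cross.
(mark=cross, row=3, owner=Dee) → mark is cross → Match. (mark=dot, row=5, owner=Eve) → mark is dot → No match. (mark=cross, row=1, owner=Ben) → mark is cross → Match. (mark=none, row=3, owner=Eve) → mark is none → No match.

Match, No match, Match, No match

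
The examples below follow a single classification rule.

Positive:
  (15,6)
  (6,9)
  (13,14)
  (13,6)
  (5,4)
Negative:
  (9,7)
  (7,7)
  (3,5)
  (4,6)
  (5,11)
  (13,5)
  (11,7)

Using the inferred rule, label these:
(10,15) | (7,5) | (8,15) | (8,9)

Positive, Negative, Positive, Positive

The common property of the 'Positive' items is: sum is odd. No 'Negative' item has it.
(10,15) — 10+15 = 25, hence Positive. (7,5) — 7+5 = 12, hence Negative. (8,15) — 8+15 = 23, hence Positive. (8,9) — 8+9 = 17, hence Positive.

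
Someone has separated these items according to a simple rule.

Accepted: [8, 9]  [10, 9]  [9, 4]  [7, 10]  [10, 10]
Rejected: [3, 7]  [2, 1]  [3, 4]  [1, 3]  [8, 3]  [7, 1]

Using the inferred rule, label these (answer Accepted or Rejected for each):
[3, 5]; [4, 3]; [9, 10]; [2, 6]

Rejected, Rejected, Accepted, Rejected

The pattern is that an item is 'Accepted' exactly when: sum ≥ 13.
Rejected: [3, 5], since 3+5 = 8.
Rejected: [4, 3], since 4+3 = 7.
Accepted: [9, 10], since 9+10 = 19.
Rejected: [2, 6], since 2+6 = 8.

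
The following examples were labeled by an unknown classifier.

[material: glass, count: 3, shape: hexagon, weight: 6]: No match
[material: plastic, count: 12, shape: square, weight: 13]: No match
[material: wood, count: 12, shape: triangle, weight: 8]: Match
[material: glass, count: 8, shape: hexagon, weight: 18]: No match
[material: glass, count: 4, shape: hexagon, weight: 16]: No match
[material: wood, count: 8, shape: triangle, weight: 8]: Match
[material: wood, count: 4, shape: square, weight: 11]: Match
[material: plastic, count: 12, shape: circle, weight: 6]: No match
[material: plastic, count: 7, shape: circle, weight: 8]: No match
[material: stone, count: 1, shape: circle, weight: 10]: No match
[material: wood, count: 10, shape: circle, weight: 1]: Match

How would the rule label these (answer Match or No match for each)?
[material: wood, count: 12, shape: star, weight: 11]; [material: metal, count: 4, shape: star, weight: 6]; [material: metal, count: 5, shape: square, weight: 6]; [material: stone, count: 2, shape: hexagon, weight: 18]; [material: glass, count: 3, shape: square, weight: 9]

Match, No match, No match, No match, No match

Looking at the examples, the only property every 'Match' case has and every 'No match' case lacks is: material is wood.
[material: wood, count: 12, shape: star, weight: 11]: Match (material is wood). [material: metal, count: 4, shape: star, weight: 6]: No match (material is metal). [material: metal, count: 5, shape: square, weight: 6]: No match (material is metal). [material: stone, count: 2, shape: hexagon, weight: 18]: No match (material is stone). [material: glass, count: 3, shape: square, weight: 9]: No match (material is glass).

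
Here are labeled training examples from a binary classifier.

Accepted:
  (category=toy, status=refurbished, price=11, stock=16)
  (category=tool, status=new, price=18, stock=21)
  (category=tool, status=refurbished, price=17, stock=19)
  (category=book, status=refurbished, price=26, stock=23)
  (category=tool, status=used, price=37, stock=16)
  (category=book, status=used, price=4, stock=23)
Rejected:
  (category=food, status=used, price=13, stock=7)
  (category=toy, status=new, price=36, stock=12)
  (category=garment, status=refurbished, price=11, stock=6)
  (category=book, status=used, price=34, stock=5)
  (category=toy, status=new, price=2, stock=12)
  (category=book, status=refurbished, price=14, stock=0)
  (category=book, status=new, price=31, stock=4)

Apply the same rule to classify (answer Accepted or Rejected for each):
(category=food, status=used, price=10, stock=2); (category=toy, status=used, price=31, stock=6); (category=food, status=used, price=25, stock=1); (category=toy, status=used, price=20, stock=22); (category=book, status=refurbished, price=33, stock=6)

One predicate separates the groups cleanly: stock ≥ 16.
(category=food, status=used, price=10, stock=2): Rejected (stock = 2).
(category=toy, status=used, price=31, stock=6): Rejected (stock = 6).
(category=food, status=used, price=25, stock=1): Rejected (stock = 1).
(category=toy, status=used, price=20, stock=22): Accepted (stock = 22).
(category=book, status=refurbished, price=33, stock=6): Rejected (stock = 6).

Rejected, Rejected, Rejected, Accepted, Rejected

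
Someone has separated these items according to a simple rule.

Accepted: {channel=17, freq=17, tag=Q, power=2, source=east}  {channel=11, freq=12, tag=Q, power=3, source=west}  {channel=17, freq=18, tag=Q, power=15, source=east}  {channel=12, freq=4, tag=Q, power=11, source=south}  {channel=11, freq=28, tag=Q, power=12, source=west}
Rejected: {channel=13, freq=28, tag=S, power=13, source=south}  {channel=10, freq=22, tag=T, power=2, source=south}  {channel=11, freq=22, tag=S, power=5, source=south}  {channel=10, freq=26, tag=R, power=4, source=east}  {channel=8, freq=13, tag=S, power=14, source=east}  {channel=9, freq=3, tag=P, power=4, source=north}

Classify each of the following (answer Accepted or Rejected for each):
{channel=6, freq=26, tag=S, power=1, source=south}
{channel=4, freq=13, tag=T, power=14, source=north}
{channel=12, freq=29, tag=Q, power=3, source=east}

Checking candidate rules against both groups, what survives is: tag is Q.
{channel=6, freq=26, tag=S, power=1, source=south}: tag is S — does not fit, so Rejected. {channel=4, freq=13, tag=T, power=14, source=north}: tag is T — does not fit, so Rejected. {channel=12, freq=29, tag=Q, power=3, source=east}: tag is Q — qualifies, so Accepted.

Rejected, Rejected, Accepted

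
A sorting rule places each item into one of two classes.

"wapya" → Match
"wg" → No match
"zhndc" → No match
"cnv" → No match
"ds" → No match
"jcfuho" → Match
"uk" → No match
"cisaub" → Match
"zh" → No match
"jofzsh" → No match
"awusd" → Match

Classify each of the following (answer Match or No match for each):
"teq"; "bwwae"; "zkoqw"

Every 'Match' example satisfies: has ≥ 2 vowels. None of the 'No match' examples do.
"teq" — 1 vowel, hence No match.
"bwwae" — 2 vowels, hence Match.
"zkoqw" — 1 vowel, hence No match.

No match, Match, No match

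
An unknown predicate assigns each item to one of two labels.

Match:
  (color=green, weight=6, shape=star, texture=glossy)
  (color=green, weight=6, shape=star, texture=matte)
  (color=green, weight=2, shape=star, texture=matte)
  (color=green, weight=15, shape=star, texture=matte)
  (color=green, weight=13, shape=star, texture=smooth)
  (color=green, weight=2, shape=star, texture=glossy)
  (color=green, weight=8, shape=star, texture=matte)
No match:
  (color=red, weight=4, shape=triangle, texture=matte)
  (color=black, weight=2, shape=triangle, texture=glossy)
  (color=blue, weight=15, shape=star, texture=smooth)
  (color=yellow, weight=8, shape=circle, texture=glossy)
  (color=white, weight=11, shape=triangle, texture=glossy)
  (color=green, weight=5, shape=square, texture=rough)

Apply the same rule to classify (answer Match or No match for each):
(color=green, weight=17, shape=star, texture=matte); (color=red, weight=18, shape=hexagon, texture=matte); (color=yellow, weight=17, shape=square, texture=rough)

The pattern is that an item is 'Match' exactly when: color is green AND shape is star.
(color=green, weight=17, shape=star, texture=matte): Match (color is green, shape is star).
(color=red, weight=18, shape=hexagon, texture=matte): No match (color is red, shape is hexagon).
(color=yellow, weight=17, shape=square, texture=rough): No match (color is yellow, shape is square).

Match, No match, No match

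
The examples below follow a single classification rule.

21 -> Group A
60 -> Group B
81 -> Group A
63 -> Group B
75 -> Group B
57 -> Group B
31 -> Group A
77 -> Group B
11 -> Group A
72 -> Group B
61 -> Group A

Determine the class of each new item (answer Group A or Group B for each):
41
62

Group A, Group B

'Group A' ⟺ ends in digit 1.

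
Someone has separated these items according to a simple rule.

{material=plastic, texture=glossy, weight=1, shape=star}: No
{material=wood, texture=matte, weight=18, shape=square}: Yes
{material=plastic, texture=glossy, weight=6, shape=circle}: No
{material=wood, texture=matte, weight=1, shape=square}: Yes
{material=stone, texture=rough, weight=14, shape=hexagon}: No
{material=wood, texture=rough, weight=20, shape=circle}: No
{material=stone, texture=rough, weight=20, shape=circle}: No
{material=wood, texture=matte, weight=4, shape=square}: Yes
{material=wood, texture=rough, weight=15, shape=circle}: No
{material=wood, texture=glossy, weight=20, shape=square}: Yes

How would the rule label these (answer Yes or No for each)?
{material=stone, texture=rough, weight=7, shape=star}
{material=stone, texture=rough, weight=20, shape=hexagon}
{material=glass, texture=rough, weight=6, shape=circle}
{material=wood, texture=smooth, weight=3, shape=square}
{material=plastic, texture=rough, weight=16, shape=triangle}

No, No, No, Yes, No

A rule that fits every label: shape is square — true of each 'Yes' example, false of each 'No' one.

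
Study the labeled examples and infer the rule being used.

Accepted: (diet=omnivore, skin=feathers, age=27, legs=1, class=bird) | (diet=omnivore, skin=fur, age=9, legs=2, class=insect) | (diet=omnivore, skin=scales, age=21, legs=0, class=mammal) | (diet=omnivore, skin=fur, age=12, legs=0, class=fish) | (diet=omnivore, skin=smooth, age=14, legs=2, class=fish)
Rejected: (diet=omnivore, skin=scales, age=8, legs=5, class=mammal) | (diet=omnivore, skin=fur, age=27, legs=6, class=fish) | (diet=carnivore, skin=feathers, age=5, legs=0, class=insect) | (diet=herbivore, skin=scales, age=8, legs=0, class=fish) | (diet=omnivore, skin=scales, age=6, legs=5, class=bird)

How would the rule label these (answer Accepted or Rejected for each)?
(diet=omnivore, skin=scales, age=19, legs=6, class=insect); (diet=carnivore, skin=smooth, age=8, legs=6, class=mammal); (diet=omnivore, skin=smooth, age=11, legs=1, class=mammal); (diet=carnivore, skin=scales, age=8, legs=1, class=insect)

One predicate separates the groups cleanly: diet is omnivore AND legs ≤ 2.
(diet=omnivore, skin=scales, age=19, legs=6, class=insect) — diet is omnivore, legs = 6, hence Rejected. (diet=carnivore, skin=smooth, age=8, legs=6, class=mammal) — diet is carnivore, legs = 6, hence Rejected. (diet=omnivore, skin=smooth, age=11, legs=1, class=mammal) — diet is omnivore, legs = 1, hence Accepted. (diet=carnivore, skin=scales, age=8, legs=1, class=insect) — diet is carnivore, legs = 1, hence Rejected.

Rejected, Rejected, Accepted, Rejected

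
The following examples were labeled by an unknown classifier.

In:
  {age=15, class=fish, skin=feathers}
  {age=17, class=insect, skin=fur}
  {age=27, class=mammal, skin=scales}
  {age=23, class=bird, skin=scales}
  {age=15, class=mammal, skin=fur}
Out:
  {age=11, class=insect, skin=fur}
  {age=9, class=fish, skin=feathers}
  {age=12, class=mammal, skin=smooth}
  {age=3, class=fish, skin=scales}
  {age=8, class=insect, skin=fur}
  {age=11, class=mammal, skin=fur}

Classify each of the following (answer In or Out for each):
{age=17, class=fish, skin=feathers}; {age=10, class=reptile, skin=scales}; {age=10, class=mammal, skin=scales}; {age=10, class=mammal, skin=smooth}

Every 'In' example satisfies: age ≥ 15. None of the 'Out' examples do.

In, Out, Out, Out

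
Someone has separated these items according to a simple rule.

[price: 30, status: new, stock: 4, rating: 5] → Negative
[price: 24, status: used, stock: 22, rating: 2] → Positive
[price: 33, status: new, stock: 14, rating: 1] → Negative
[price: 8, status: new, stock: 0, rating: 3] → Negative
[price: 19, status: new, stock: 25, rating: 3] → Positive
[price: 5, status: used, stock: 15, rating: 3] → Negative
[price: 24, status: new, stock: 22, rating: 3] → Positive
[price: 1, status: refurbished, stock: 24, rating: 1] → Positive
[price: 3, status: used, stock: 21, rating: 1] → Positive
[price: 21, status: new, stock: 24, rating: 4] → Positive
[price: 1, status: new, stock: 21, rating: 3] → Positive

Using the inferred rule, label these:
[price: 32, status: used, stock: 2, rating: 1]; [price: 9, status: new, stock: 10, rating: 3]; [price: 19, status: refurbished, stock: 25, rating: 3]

'Positive' ⟺ stock ≥ 21.
[price: 32, status: used, stock: 2, rating: 1] → stock = 2 → Negative.
[price: 9, status: new, stock: 10, rating: 3] → stock = 10 → Negative.
[price: 19, status: refurbished, stock: 25, rating: 3] → stock = 25 → Positive.

Negative, Negative, Positive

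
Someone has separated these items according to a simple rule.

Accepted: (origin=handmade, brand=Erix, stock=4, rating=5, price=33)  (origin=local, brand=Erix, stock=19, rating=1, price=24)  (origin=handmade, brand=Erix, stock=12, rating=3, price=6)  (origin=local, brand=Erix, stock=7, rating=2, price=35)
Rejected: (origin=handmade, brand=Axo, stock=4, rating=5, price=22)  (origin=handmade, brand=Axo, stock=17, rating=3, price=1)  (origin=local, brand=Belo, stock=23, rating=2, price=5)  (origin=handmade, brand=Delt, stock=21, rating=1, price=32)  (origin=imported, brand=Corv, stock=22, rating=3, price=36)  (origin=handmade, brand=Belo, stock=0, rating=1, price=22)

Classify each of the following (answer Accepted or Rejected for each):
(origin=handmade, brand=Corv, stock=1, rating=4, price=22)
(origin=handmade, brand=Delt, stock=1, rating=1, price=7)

Rule: brand is Erix. This holds for each 'Accepted' example and fails for each 'Rejected' one.
(origin=handmade, brand=Corv, stock=1, rating=4, price=22): brand is Corv, doesn't qualify → Rejected.
(origin=handmade, brand=Delt, stock=1, rating=1, price=7): brand is Delt, doesn't qualify → Rejected.

Rejected, Rejected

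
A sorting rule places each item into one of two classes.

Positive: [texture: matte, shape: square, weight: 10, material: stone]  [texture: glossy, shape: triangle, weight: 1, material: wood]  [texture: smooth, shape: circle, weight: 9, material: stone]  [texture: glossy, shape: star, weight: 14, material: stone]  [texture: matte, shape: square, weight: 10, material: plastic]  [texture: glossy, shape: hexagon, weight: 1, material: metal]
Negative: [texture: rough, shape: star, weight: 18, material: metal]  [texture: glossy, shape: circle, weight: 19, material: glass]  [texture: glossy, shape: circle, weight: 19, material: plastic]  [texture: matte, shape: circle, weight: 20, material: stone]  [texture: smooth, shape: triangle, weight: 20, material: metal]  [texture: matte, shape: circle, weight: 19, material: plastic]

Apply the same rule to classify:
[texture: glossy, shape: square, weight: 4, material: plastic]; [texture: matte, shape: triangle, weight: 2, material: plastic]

Positive, Positive

The simplest hypothesis consistent with all the labels is: weight ≤ 14.
Positive: [texture: glossy, shape: square, weight: 4, material: plastic], since weight = 4. Positive: [texture: matte, shape: triangle, weight: 2, material: plastic], since weight = 2.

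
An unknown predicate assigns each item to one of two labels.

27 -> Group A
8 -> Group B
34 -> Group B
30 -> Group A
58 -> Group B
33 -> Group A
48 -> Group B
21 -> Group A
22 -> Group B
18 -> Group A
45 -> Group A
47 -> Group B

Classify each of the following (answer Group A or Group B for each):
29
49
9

Group B, Group B, Group A

'Group A' ⟺ multiple of 3 AND at most 45.
29 → 29 = 3·9 + 2, 29 ≤ 45 → Group B. 49 → 49 = 3·16 + 1, 49 > 45 → Group B. 9 → 9 = 3·3, 9 ≤ 45 → Group A.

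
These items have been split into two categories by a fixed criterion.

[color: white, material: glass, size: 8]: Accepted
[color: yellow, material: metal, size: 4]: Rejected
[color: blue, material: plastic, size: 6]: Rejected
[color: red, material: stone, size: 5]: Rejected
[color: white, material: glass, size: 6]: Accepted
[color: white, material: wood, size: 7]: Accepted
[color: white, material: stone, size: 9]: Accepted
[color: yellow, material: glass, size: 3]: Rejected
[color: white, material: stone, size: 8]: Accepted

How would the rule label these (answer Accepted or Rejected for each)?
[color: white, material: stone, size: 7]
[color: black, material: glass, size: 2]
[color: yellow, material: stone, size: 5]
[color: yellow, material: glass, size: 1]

Rule: color is white. This holds for each 'Accepted' example and fails for each 'Rejected' one.

Accepted, Rejected, Rejected, Rejected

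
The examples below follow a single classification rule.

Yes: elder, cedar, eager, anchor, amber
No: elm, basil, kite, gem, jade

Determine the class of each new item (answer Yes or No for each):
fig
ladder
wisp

The distinguishing property — contains 'r' — holds for all the 'Yes' cases and none of the 'No' cases.
fig → no 'r' → No. ladder → has 'r' → Yes. wisp → no 'r' → No.

No, Yes, No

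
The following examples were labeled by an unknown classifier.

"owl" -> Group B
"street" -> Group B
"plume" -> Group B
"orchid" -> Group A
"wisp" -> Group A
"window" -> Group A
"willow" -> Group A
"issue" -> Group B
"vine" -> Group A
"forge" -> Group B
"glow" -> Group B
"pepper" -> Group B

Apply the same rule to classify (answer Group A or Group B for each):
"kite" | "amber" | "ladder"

Group A, Group B, Group B

The simplest hypothesis consistent with all the labels is: even length AND contains 'i'.
"kite" — length 4, has 'i', hence Group A. "amber" — length 5, no 'i', hence Group B. "ladder" — length 6, no 'i', hence Group B.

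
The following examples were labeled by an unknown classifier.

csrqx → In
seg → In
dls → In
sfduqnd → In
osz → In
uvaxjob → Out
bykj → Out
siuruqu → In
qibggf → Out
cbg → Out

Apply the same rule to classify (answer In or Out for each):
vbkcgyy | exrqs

Out, In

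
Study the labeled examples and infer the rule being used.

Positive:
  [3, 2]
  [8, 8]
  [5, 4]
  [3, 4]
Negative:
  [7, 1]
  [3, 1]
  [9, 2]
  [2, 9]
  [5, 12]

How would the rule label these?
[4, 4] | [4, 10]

'Positive' ⟺ |first − second| ≤ 1.
[4, 4] → |4−4| = 0 → Positive.
[4, 10] → |4−10| = 6 → Negative.

Positive, Negative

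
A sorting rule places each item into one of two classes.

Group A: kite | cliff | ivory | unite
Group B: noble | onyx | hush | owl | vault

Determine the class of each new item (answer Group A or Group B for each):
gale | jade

Group B, Group B

The simplest hypothesis consistent with all the labels is: contains 'i'.
Group B: gale, since no 'i'. Group B: jade, since no 'i'.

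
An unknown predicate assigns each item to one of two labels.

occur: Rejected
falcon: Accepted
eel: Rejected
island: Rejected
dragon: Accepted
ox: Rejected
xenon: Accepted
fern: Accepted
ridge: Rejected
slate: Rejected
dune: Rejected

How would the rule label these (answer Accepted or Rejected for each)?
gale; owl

Rejected, Rejected

The common property of the 'Accepted' items is: ends with 'n'. No 'Rejected' item has it.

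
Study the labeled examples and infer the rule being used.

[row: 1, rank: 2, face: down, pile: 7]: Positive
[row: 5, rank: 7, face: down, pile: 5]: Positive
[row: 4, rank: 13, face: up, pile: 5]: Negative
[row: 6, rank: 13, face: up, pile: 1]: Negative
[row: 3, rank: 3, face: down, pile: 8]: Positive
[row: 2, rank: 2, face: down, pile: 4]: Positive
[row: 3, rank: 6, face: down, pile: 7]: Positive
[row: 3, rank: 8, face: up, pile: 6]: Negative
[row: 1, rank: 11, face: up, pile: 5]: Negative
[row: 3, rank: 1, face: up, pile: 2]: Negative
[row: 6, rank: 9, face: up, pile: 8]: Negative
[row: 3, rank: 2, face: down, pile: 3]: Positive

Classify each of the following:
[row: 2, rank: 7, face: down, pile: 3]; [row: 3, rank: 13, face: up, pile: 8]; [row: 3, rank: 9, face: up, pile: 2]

A rule that fits every label: face is down — true of each 'Positive' example, false of each 'Negative' one.
[row: 2, rank: 7, face: down, pile: 3]: Positive (face is down).
[row: 3, rank: 13, face: up, pile: 8]: Negative (face is up).
[row: 3, rank: 9, face: up, pile: 2]: Negative (face is up).

Positive, Negative, Negative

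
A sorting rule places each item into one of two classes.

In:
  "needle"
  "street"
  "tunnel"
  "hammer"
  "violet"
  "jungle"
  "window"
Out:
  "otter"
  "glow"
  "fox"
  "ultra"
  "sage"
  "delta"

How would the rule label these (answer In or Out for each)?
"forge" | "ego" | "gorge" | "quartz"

One predicate separates the groups cleanly: length 6.
"forge" → length 5 → Out. "ego" → length 3 → Out. "gorge" → length 5 → Out. "quartz" → length 6 → In.

Out, Out, Out, In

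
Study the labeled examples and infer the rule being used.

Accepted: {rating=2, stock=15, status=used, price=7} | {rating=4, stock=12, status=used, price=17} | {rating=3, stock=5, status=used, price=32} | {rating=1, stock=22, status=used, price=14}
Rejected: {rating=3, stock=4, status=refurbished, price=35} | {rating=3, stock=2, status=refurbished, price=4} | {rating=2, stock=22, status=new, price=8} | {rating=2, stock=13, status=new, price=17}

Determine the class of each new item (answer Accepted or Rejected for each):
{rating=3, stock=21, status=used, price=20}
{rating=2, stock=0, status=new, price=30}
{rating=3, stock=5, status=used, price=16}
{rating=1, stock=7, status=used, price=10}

Accepted, Rejected, Accepted, Accepted

Comparing the two groups points to one rule — status is used.
{rating=3, stock=21, status=used, price=20}: status is used, fits → Accepted.
{rating=2, stock=0, status=new, price=30}: status is new, does not satisfy this → Rejected.
{rating=3, stock=5, status=used, price=16}: status is used, fits → Accepted.
{rating=1, stock=7, status=used, price=10}: status is used, fits → Accepted.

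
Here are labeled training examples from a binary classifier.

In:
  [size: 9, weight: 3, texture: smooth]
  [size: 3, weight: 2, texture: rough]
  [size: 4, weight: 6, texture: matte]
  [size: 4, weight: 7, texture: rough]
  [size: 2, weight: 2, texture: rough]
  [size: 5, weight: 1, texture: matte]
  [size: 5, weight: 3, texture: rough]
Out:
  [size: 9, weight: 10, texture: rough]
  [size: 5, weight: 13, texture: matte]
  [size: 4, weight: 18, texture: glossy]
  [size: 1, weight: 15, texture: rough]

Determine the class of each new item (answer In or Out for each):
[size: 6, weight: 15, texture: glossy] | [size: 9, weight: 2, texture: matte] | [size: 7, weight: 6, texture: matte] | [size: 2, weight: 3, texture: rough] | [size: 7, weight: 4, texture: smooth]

Out, In, In, In, In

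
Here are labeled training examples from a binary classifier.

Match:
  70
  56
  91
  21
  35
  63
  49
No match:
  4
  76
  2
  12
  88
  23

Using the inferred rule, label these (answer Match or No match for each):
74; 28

The simplest hypothesis consistent with all the labels is: multiple of 7.
No match: 74, since 74 = 7·10 + 4.
Match: 28, since 28 = 7·4.

No match, Match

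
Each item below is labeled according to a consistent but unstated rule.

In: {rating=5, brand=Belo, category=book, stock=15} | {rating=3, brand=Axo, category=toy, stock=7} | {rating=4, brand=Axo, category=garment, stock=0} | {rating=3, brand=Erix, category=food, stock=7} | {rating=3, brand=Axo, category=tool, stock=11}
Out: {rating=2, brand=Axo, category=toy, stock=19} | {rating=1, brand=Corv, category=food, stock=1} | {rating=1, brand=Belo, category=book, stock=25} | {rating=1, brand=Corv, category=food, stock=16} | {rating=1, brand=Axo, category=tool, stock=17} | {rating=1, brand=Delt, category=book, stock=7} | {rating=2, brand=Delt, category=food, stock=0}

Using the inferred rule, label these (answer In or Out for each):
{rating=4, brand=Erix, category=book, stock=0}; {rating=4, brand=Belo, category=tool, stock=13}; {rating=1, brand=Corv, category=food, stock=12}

The simplest hypothesis consistent with all the labels is: rating ≥ 3.
{rating=4, brand=Erix, category=book, stock=0} — rating = 4, hence In. {rating=4, brand=Belo, category=tool, stock=13} — rating = 4, hence In. {rating=1, brand=Corv, category=food, stock=12} — rating = 1, hence Out.

In, In, Out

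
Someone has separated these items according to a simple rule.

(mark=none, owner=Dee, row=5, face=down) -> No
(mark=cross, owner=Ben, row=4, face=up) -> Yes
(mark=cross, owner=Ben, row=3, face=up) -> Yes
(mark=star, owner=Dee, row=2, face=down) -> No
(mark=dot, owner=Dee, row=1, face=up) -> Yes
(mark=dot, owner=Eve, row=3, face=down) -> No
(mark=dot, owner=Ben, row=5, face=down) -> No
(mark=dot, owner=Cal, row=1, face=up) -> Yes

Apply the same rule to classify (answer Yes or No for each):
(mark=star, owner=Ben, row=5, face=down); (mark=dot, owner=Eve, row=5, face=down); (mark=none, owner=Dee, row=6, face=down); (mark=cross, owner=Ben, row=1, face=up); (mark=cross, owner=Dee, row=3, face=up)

No, No, No, Yes, Yes

The distinguishing property — face is up — holds for all the 'Yes' cases and none of the 'No' cases.
(mark=star, owner=Ben, row=5, face=down): face is down, fails the rule → No. (mark=dot, owner=Eve, row=5, face=down): face is down, fails the rule → No. (mark=none, owner=Dee, row=6, face=down): face is down, fails the rule → No. (mark=cross, owner=Ben, row=1, face=up): face is up, fits → Yes. (mark=cross, owner=Dee, row=3, face=up): face is up, fits → Yes.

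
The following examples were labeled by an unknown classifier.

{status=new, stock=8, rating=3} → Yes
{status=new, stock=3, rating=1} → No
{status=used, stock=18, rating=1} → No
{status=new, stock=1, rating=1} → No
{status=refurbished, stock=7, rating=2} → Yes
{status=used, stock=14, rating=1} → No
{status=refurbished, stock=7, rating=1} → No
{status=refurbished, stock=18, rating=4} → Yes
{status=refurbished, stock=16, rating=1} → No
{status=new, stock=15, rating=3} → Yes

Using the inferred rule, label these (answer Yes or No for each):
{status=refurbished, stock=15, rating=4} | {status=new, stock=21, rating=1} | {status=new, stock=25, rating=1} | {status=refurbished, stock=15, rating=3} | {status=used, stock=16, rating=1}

Yes, No, No, Yes, No

One predicate separates the groups cleanly: rating ≥ 2.
{status=refurbished, stock=15, rating=4} — rating = 4, hence Yes.
{status=new, stock=21, rating=1} — rating = 1, hence No.
{status=new, stock=25, rating=1} — rating = 1, hence No.
{status=refurbished, stock=15, rating=3} — rating = 3, hence Yes.
{status=used, stock=16, rating=1} — rating = 1, hence No.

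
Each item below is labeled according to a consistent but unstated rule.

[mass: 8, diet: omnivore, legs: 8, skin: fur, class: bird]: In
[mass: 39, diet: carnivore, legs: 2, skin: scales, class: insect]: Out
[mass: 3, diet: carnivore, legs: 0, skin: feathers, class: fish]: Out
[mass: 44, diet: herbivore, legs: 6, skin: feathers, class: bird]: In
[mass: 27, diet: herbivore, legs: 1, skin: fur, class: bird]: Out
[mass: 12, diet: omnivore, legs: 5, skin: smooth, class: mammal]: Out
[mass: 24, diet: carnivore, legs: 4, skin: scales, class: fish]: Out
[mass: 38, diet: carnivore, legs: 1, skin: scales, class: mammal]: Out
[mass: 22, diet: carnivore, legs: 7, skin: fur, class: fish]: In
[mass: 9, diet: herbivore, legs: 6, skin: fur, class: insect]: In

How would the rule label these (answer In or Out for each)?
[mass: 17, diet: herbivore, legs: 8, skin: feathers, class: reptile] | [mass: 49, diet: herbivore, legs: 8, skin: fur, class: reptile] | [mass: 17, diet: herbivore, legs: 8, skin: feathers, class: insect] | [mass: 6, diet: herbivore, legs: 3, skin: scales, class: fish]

In, In, In, Out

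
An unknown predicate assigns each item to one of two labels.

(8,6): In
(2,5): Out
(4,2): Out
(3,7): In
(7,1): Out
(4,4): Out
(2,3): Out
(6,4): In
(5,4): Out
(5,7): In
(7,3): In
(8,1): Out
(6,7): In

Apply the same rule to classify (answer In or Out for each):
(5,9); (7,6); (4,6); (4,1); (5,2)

The common property of the 'In' items is: sum ≥ 10. No 'Out' item has it.

In, In, In, Out, Out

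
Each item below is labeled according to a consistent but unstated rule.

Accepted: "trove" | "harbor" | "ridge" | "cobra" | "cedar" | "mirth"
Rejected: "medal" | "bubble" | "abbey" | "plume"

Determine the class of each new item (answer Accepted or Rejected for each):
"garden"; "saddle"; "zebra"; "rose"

A rule that fits every label: contains 'r' — true of each 'Accepted' example, false of each 'Rejected' one.
"garden": has 'r', fits → Accepted.
"saddle": no 'r', does not satisfy this → Rejected.
"zebra": has 'r', fits → Accepted.
"rose": has 'r', fits → Accepted.

Accepted, Rejected, Accepted, Accepted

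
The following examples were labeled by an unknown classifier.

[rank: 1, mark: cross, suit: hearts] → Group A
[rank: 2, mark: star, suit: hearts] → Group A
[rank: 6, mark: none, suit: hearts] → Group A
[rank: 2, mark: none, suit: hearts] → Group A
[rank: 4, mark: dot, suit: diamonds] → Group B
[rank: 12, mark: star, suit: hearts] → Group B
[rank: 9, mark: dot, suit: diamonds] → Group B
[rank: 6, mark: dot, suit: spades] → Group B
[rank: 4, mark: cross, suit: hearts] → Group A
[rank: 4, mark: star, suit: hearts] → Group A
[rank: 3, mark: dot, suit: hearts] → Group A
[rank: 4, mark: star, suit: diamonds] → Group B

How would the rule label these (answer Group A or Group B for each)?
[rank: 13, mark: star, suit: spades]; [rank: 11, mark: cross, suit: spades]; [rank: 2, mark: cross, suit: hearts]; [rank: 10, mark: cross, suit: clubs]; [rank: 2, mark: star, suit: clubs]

The simplest hypothesis consistent with all the labels is: suit is hearts AND rank ≤ 6.
[rank: 13, mark: star, suit: spades] — suit is spades, rank = 13, hence Group B. [rank: 11, mark: cross, suit: spades] — suit is spades, rank = 11, hence Group B. [rank: 2, mark: cross, suit: hearts] — suit is hearts, rank = 2, hence Group A. [rank: 10, mark: cross, suit: clubs] — suit is clubs, rank = 10, hence Group B. [rank: 2, mark: star, suit: clubs] — suit is clubs, rank = 2, hence Group B.

Group B, Group B, Group A, Group B, Group B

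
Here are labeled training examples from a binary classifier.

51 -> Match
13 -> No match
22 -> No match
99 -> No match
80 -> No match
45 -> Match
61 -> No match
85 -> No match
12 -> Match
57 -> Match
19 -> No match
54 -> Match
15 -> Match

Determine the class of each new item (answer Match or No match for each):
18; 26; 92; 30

Match, No match, No match, Match

One predicate separates the groups cleanly: multiple of 3 AND at most 57.
18 → 18 = 3·6, 18 ≤ 57 → Match.
26 → 26 = 3·8 + 2, 26 ≤ 57 → No match.
92 → 92 = 3·30 + 2, 92 > 57 → No match.
30 → 30 = 3·10, 30 ≤ 57 → Match.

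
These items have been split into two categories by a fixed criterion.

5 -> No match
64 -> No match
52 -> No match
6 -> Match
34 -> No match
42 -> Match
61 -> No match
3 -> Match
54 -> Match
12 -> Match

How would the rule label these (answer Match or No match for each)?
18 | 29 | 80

'Match' ⟺ multiple of 3.

Match, No match, No match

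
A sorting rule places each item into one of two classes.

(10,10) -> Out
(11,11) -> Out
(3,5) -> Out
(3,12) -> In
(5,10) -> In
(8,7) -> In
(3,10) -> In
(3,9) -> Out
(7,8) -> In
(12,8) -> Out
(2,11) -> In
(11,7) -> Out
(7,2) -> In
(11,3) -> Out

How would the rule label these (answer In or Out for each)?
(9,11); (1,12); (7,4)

The distinguishing property — sum is odd — holds for all the 'In' cases and none of the 'Out' cases.

Out, In, In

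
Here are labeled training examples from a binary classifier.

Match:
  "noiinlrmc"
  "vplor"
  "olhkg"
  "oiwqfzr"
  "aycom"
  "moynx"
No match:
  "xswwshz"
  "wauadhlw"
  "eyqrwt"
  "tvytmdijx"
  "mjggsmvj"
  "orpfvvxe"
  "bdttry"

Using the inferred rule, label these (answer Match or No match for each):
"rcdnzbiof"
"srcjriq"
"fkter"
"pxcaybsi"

Every 'Match' example satisfies: odd length AND contains 'o'. None of the 'No match' examples do.
"rcdnzbiof": length 9, has 'o', qualifies → Match. "srcjriq": length 7, no 'o', doesn't qualify → No match. "fkter": length 5, no 'o', doesn't qualify → No match. "pxcaybsi": length 8, no 'o', doesn't qualify → No match.

Match, No match, No match, No match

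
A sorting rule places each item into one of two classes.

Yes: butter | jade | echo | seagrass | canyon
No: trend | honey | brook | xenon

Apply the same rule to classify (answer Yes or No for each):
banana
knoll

The simplest hypothesis consistent with all the labels is: even length.

Yes, No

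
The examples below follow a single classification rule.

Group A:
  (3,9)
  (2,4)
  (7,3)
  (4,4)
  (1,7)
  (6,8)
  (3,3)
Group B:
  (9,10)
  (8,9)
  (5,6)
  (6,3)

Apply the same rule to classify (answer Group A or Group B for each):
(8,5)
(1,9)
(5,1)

Group B, Group A, Group A

A rule that fits every label: sum is even — true of each 'Group A' example, false of each 'Group B' one.
(8,5): Group B (8+5 = 13). (1,9): Group A (1+9 = 10). (5,1): Group A (5+1 = 6).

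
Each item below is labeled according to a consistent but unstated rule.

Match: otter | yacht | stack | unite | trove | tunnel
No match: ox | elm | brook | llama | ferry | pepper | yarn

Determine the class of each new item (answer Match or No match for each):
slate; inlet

The classifier is using: contains 't'.

Match, Match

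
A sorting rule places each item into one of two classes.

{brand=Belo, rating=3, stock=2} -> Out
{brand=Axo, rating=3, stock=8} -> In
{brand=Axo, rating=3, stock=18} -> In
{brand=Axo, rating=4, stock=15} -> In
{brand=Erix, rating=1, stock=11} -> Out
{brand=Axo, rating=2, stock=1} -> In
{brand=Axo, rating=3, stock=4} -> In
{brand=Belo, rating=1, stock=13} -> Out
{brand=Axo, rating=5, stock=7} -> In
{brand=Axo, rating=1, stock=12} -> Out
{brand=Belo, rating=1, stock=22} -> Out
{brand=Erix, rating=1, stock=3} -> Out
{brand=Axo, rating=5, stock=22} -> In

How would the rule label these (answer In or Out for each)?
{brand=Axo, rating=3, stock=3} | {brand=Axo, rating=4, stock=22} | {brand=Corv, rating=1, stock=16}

In, In, Out

All 'In' examples share one property — brand is Axo AND rating ≥ 2 — and every 'Out' example lacks it.
{brand=Axo, rating=3, stock=3} → brand is Axo, rating = 3 → In. {brand=Axo, rating=4, stock=22} → brand is Axo, rating = 4 → In. {brand=Corv, rating=1, stock=16} → brand is Corv, rating = 1 → Out.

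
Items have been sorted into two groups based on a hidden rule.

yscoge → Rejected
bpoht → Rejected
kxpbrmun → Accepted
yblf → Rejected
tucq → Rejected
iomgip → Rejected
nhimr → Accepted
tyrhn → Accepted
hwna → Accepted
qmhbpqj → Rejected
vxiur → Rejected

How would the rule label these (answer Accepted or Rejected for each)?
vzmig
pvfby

Rejected, Rejected

The classifier is using: contains 'n'.
Rejected: vzmig, since no 'n'.
Rejected: pvfby, since no 'n'.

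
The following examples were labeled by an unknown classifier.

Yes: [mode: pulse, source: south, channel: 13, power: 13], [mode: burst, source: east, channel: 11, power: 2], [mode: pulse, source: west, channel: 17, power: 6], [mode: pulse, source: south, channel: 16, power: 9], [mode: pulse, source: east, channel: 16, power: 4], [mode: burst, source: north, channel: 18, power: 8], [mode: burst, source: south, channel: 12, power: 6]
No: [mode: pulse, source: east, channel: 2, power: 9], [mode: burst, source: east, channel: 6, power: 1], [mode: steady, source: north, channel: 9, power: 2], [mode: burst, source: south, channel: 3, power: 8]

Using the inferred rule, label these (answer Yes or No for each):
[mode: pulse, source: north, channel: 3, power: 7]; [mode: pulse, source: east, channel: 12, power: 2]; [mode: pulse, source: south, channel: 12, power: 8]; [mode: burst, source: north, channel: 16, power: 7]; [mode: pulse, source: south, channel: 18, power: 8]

No, Yes, Yes, Yes, Yes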